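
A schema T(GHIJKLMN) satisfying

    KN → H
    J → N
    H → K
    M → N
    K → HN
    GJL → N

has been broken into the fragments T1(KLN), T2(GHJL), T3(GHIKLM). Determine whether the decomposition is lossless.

Chase test. Columns are GHIJKLMN; row i has aⱼ where attribute j ∈ Ti, else bᵢⱼ.
Initial tableau (one row per fragment):
  row 1: b11 b12 b13 b14 a5 a6 b17 a8
  row 2: a1 a2 b23 a4 b25 a6 b27 b28
  row 3: a1 a2 a3 b34 a5 a6 a7 b38
Rows 2 and 3 agree on H; apply H→K and equate their K entries.
Rows 1 and 2 agree on K; apply K→HN and equate their HN entries.
Rows 1 and 3 agree on K; apply K→HN and equate their HN entries.
No row becomes fully distinguished — the join is lossy.

No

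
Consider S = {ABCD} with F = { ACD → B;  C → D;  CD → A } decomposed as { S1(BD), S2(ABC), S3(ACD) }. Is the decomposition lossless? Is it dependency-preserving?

Lossless test (chase): Rows 2 and 3 agree on C; apply C→D and equate their D entries. Rows 2 and 3 agree on ACD; apply ACD→B and equate their B entries. Row 2 is now all distinguished symbols — the join is lossless.
Dependency preservation: ACD → B is not contained in any single fragment, but the restricted closure of its left-hand side across the fragments still reaches the right-hand side; the remaining FDs each lie inside some fragment. All dependencies are preserved.

lossless and dependency-preserving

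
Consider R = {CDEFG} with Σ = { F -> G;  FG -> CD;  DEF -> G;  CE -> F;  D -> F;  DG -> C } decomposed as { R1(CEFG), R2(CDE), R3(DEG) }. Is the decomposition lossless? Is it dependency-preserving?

lossless but not dependency-preserving

Lossless test (chase): Rows 1 and 2 agree on CE; apply CE→F and equate their F entries. Rows 2 and 3 agree on D; apply D→F and equate their F entries. Rows 1 and 2 agree on F; apply F→G and equate their G entries. Rows 1 and 2 agree on FG; apply FG→CD and equate their CD entries. Rows 1 and 3 agree on FG; apply FG→CD and equate their CD entries. Row 1 is now all distinguished symbols — the join is lossless.
Dependency preservation: the restricted closure of {FG} across the fragments never reaches {CD}, so FG → CD cannot be enforced without a join — not preserved.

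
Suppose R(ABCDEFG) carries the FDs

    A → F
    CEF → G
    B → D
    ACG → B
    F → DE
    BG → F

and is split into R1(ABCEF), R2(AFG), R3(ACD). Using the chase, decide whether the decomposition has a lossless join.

Chase test. Columns are ABCDEFG; row i has aⱼ where attribute j ∈ Ri, else bᵢⱼ.
Initial tableau (one row per fragment):
  row 1: a1 a2 a3 b14 a5 a6 b17
  row 2: a1 b22 b23 b24 b25 a6 a7
  row 3: a1 b32 a3 a4 b35 b36 b37
Rows 1 and 3 agree on A; apply A→F and equate their F entries.
Rows 1 and 2 agree on F; apply F→DE and equate their DE entries.
Rows 1 and 3 agree on F; apply F→DE and equate their DE entries.
Rows 1 and 3 agree on CEF; apply CEF→G and equate their G entries.
Rows 1 and 3 agree on ACG; apply ACG→B and equate their B entries.
No row becomes fully distinguished — the join is lossy.

No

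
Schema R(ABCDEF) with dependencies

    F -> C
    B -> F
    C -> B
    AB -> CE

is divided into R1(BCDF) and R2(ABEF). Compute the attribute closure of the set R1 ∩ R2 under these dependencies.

R1 ∩ R2 = {BF}.
F → C applies, adding C
Closure: {BCF}.

BCF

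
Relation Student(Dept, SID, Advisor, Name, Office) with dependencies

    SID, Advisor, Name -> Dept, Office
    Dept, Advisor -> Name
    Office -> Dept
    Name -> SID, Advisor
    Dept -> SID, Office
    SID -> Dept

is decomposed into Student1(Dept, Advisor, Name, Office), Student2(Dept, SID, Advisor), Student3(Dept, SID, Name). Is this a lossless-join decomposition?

Chase test. Columns are Dept, SID, Advisor, Name, Office; row i has aⱼ where attribute j ∈ Studenti, else bᵢⱼ.
Initial tableau (one row per fragment):
  row 1: a1 b12 a3 a4 a5
  row 2: a1 a2 a3 b24 b25
  row 3: a1 a2 b33 a4 b35
Rows 1 and 2 agree on Dept, Advisor; apply Dept, Advisor→Name and equate their Name entries.
Rows 1 and 2 agree on Name; apply Name→SID, Advisor and equate their SID, Advisor entries.
Rows 1 and 3 agree on Name; apply Name→SID, Advisor and equate their SID, Advisor entries.
Rows 1 and 2 agree on Dept; apply Dept→SID, Office and equate their SID, Office entries.
Rows 1 and 3 agree on Dept; apply Dept→SID, Office and equate their SID, Office entries.
Row 1 is now all distinguished symbols — the join is lossless.

Yes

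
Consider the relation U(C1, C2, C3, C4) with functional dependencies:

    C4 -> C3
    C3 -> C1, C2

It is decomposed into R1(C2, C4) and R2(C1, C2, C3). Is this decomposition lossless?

No

Common attributes: R1 ∩ R2 = {C2}.
No dependency enlarges {C2}, so (C2)⁺ = {C2}.
The closure contains neither all of R1 = {C2, C4} nor all of R2 = {C1, C2, C3}, so the common attributes are not a superkey of either fragment. The join is lossy.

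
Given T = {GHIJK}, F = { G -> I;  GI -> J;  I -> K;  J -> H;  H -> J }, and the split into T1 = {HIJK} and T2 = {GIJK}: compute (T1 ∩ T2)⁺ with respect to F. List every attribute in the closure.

T1 ∩ T2 = {IJK}.
J → H applies, adding H
Closure: {HIJK}.

HIJK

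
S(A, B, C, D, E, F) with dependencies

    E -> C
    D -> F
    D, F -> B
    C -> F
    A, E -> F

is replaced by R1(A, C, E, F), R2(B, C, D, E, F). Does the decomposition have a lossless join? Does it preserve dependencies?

lossy but dependency-preserving

Lossless test: (C, E, F)⁺ = {C, E, F}, which is a superkey of neither fragment — lossy.
Dependency preservation: every FD's attributes lie within a single fragment, so each can be enforced locally — preserved.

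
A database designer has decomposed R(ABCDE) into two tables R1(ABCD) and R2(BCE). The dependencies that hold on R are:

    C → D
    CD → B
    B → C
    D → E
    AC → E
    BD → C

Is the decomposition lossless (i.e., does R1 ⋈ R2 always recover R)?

Yes

Common attributes: R1 ∩ R2 = {BC}.
Closure of {BC}: C → D applies, adding D; D → E applies, adding E. So (BC)⁺ = {BCDE}.
This closure contains every attribute of R2, so R1 ∩ R2 → R2. The join is lossless.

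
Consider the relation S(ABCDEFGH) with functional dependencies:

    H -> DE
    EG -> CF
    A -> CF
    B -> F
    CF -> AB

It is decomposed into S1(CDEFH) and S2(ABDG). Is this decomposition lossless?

No

Common attributes: S1 ∩ S2 = {D}.
No dependency enlarges {D}, so (D)⁺ = {D}.
The closure contains neither all of S1 = {CDEFH} nor all of S2 = {ABDG}, so the common attributes are not a superkey of either fragment. The join is lossy.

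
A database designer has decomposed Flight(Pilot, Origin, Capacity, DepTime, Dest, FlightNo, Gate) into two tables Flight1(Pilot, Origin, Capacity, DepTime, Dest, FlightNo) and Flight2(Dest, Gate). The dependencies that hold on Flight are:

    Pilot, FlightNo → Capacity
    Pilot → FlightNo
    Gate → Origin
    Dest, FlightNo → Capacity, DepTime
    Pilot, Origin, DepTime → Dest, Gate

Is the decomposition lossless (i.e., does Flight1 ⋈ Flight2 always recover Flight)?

No

Common attributes: Flight1 ∩ Flight2 = {Dest}.
No dependency enlarges {Dest}, so (Dest)⁺ = {Dest}.
The closure contains neither all of Flight1 = {Pilot, Origin, Capacity, DepTime, Dest, FlightNo} nor all of Flight2 = {Dest, Gate}, so the common attributes are not a superkey of either fragment. The join is lossy.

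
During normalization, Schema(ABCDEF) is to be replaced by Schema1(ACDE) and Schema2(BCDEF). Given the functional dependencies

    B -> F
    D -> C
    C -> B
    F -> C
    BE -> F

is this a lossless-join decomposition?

Common attributes: Schema1 ∩ Schema2 = {CDE}.
Closure of {CDE}: C → B applies, adding B; BE → F applies, adding F. So (CDE)⁺ = {BCDEF}.
This closure contains every attribute of Schema2, so Schema1 ∩ Schema2 → Schema2. The join is lossless.

Yes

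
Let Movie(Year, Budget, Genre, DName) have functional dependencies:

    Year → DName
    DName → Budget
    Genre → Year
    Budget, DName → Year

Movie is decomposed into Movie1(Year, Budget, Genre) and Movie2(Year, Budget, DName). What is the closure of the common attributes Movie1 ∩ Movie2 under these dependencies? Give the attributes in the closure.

Year, Budget, DName

Movie1 ∩ Movie2 = {Year, Budget}.
Year → DName applies, adding DName
Closure: {Year, Budget, DName}.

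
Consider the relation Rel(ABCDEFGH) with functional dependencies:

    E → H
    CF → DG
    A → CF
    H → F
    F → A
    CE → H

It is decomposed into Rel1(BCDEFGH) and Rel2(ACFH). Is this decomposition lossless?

Yes

Common attributes: Rel1 ∩ Rel2 = {CFH}.
Closure of {CFH}: CF → DG applies, adding DG; F → A applies, adding A. So (CFH)⁺ = {ACDFGH}.
This closure contains every attribute of Rel2, so Rel1 ∩ Rel2 → Rel2. The join is lossless.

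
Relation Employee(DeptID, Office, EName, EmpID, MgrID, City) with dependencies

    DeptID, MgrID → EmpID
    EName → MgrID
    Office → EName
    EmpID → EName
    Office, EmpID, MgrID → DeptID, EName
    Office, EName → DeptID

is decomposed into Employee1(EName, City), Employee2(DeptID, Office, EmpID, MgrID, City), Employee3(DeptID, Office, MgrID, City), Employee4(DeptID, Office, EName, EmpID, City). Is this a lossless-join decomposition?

Chase test. Columns are DeptID, Office, EName, EmpID, MgrID, City; row i has aⱼ where attribute j ∈ Employeei, else bᵢⱼ.
Initial tableau (one row per fragment):
  row 1: b11 b12 a3 b14 b15 a6
  row 2: a1 a2 b23 a4 a5 a6
  row 3: a1 a2 b33 b34 a5 a6
  row 4: a1 a2 a3 a4 b45 a6
Rows 2 and 3 agree on DeptID, MgrID; apply DeptID, MgrID→EmpID and equate their EmpID entries.
Rows 1 and 4 agree on EName; apply EName→MgrID and equate their MgrID entries.
Rows 2 and 3 agree on Office; apply Office→EName and equate their EName entries.
Rows 2 and 4 agree on Office; apply Office→EName and equate their EName entries.
Rows 1 and 2 agree on EName; apply EName→MgrID and equate their MgrID entries.
Row 2 is now all distinguished symbols — the join is lossless.

Yes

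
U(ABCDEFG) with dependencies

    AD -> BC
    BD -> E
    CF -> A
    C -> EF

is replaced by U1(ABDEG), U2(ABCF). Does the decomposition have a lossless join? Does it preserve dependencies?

Lossless test: (AB)⁺ = {AB}, which is a superkey of neither fragment — lossy.
Dependency preservation: the restricted closure of {AD} across the fragments never reaches {BC}, so AD → BC cannot be enforced without a join — not preserved.

lossy and not dependency-preserving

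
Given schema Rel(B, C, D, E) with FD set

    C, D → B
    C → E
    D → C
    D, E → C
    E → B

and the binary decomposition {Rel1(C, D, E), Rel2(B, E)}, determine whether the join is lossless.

Yes

Common attributes: Rel1 ∩ Rel2 = {E}.
Closure of {E}: E → B applies, adding B. So (E)⁺ = {B, E}.
This closure contains every attribute of Rel2, so Rel1 ∩ Rel2 → Rel2. The join is lossless.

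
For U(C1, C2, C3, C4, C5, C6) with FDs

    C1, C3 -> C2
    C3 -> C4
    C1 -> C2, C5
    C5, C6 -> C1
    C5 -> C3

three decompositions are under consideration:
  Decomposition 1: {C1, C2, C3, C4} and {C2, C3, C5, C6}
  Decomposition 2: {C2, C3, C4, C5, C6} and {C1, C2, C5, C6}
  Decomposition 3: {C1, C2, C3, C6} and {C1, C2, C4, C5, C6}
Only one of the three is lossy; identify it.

Decomposition 1

Decomposition 1: common = {C2, C3}, closure = {C2, C3, C4} → lossy.
Decomposition 2: common = {C2, C5, C6}, closure = {C1, C2, C3, C4, C5, C6} → lossless.
Decomposition 3: common = {C1, C2, C6}, closure = {C1, C2, C3, C4, C5, C6} → lossless.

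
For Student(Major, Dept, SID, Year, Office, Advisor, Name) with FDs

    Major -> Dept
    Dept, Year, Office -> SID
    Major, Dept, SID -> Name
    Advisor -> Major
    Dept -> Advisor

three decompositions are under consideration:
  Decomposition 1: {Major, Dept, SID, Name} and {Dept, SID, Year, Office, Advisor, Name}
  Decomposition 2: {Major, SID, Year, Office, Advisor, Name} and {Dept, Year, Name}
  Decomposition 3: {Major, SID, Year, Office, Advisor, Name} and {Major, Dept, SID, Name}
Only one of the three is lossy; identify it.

Decomposition 1: common = {Dept, SID, Name}, closure = {Major, Dept, SID, Advisor, Name} → lossless.
Decomposition 2: common = {Year, Name}, closure = {Year, Name} → lossy.
Decomposition 3: common = {Major, SID, Name}, closure = {Major, Dept, SID, Advisor, Name} → lossless.

Decomposition 2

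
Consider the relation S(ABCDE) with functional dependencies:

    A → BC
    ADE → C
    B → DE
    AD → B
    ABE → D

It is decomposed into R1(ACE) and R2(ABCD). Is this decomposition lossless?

Common attributes: R1 ∩ R2 = {AC}.
Closure of {AC}: A → BC applies, adding B; B → DE applies, adding DE. So (AC)⁺ = {ABCDE}.
This closure contains every attribute of R1, so R1 ∩ R2 → R1. The join is lossless.

Yes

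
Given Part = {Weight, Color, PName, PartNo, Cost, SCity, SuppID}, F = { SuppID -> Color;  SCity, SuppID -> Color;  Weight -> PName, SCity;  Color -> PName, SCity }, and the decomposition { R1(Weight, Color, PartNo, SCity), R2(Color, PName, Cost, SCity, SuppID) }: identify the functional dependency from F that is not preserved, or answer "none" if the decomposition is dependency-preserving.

Weight -> PName, SCity

Check Weight → PName, SCity: no single fragment contains all of {Weight, PName, SCity}, and the restricted closure of {Weight} across the fragments never reaches {PName, SCity}.
SuppID → Color is preserved.
SCity, SuppID → Color is preserved.
Color → PName, SCity is preserved.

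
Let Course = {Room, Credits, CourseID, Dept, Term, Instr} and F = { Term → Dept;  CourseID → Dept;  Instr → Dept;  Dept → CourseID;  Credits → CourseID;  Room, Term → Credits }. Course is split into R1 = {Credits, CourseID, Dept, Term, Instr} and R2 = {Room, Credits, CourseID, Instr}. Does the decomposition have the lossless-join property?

Common attributes: R1 ∩ R2 = {Credits, CourseID, Instr}.
Closure of {Credits, CourseID, Instr}: CourseID → Dept applies, adding Dept. So (Credits, CourseID, Instr)⁺ = {Credits, CourseID, Dept, Instr}.
The closure contains neither all of R1 = {Credits, CourseID, Dept, Term, Instr} nor all of R2 = {Room, Credits, CourseID, Instr}, so the common attributes are not a superkey of either fragment. The join is lossy.

No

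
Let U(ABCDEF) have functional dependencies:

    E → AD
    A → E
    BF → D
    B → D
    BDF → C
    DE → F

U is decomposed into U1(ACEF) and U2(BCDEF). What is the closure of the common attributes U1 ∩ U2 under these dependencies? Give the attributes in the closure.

U1 ∩ U2 = {CEF}.
E → AD applies, adding AD
Closure: {ACDEF}.

ACDEF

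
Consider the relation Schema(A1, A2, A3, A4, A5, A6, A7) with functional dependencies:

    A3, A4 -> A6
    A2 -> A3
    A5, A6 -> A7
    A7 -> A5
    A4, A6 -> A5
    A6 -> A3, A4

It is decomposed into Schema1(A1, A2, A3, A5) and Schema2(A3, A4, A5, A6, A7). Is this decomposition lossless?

Common attributes: Schema1 ∩ Schema2 = {A3, A5}.
No dependency enlarges {A3, A5}, so (A3, A5)⁺ = {A3, A5}.
The closure contains neither all of Schema1 = {A1, A2, A3, A5} nor all of Schema2 = {A3, A4, A5, A6, A7}, so the common attributes are not a superkey of either fragment. The join is lossy.

No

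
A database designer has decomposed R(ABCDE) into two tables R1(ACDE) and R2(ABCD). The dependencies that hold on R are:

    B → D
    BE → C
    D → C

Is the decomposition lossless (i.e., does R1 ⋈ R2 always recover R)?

No

Common attributes: R1 ∩ R2 = {ACD}.
No dependency enlarges {ACD}, so (ACD)⁺ = {ACD}.
The closure contains neither all of R1 = {ACDE} nor all of R2 = {ABCD}, so the common attributes are not a superkey of either fragment. The join is lossy.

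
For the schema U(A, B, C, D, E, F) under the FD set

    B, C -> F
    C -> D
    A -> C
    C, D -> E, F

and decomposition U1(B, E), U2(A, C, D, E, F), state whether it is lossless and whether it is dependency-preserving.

lossy but dependency-preserving

Lossless test: (E)⁺ = {E}, which is a superkey of neither fragment — lossy.
Dependency preservation: B, C → F is not contained in any single fragment, but the restricted closure of its left-hand side across the fragments still reaches the right-hand side; the remaining FDs each lie inside some fragment. All dependencies are preserved.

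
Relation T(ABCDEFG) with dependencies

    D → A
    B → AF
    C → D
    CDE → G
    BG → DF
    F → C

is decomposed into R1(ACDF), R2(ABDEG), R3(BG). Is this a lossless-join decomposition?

No

Chase test. Columns are ABCDEFG; row i has aⱼ where attribute j ∈ Ri, else bᵢⱼ.
Initial tableau (one row per fragment):
  row 1: a1 b12 a3 a4 b15 a6 b17
  row 2: a1 a2 b23 a4 a5 b26 a7
  row 3: b31 a2 b33 b34 b35 b36 a7
Rows 2 and 3 agree on B; apply B→AF and equate their AF entries.
Rows 2 and 3 agree on BG; apply BG→DF and equate their DF entries.
Rows 2 and 3 agree on F; apply F→C and equate their C entries.
No row becomes fully distinguished — the join is lossy.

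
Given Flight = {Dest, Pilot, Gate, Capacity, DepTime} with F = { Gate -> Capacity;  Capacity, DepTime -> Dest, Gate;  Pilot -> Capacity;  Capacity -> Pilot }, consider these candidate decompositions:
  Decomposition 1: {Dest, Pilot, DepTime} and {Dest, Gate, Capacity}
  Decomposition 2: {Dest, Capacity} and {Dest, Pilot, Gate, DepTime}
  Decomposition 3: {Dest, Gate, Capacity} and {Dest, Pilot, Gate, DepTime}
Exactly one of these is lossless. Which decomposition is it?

Decomposition 3

Decomposition 1: common = {Dest}, closure = {Dest} → lossy.
Decomposition 2: common = {Dest}, closure = {Dest} → lossy.
Decomposition 3: common = {Dest, Gate}, closure = {Dest, Pilot, Gate, Capacity} → lossless.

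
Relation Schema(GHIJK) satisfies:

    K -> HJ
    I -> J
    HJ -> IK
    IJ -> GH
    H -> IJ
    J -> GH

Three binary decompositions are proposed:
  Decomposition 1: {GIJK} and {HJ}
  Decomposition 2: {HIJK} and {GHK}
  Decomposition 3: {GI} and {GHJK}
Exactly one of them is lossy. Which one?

Decomposition 3

Decomposition 1: common = {J}, closure = {GHIJK} → lossless.
Decomposition 2: common = {HK}, closure = {GHIJK} → lossless.
Decomposition 3: common = {G}, closure = {G} → lossy.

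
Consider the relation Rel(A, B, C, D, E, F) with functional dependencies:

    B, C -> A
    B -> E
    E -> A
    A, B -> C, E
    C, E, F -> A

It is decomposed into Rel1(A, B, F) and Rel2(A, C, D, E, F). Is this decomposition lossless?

Common attributes: Rel1 ∩ Rel2 = {A, F}.
No dependency enlarges {A, F}, so (A, F)⁺ = {A, F}.
The closure contains neither all of Rel1 = {A, B, F} nor all of Rel2 = {A, C, D, E, F}, so the common attributes are not a superkey of either fragment. The join is lossy.

No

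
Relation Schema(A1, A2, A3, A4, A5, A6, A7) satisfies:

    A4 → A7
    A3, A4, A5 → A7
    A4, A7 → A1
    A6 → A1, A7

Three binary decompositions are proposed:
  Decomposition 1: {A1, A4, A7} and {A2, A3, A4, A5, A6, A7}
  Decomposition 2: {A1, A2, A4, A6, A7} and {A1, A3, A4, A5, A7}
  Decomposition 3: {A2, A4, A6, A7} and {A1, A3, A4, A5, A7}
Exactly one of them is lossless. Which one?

Decomposition 1: common = {A4, A7}, closure = {A1, A4, A7} → lossless.
Decomposition 2: common = {A1, A4, A7}, closure = {A1, A4, A7} → lossy.
Decomposition 3: common = {A4, A7}, closure = {A1, A4, A7} → lossy.

Decomposition 1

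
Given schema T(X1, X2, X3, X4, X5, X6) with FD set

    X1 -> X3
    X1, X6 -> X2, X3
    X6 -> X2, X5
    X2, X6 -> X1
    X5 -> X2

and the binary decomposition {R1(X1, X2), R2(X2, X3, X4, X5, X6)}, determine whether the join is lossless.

No

Common attributes: R1 ∩ R2 = {X2}.
No dependency enlarges {X2}, so (X2)⁺ = {X2}.
The closure contains neither all of R1 = {X1, X2} nor all of R2 = {X2, X3, X4, X5, X6}, so the common attributes are not a superkey of either fragment. The join is lossy.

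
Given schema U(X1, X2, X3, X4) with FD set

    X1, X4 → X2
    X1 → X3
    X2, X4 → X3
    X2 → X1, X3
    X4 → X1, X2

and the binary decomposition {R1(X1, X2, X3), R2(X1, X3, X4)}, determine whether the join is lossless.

Common attributes: R1 ∩ R2 = {X1, X3}.
No dependency enlarges {X1, X3}, so (X1, X3)⁺ = {X1, X3}.
The closure contains neither all of R1 = {X1, X2, X3} nor all of R2 = {X1, X3, X4}, so the common attributes are not a superkey of either fragment. The join is lossy.

No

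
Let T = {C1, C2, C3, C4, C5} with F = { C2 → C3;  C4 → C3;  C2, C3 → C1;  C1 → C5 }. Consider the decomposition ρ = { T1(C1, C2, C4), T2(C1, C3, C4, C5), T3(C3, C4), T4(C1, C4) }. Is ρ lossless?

Yes

Chase test. Columns are C1, C2, C3, C4, C5; row i has aⱼ where attribute j ∈ Ti, else bᵢⱼ.
Initial tableau (one row per fragment):
  row 1: a1 a2 b13 a4 b15
  row 2: a1 b22 a3 a4 a5
  row 3: b31 b32 a3 a4 b35
  row 4: a1 b42 b43 a4 b45
Rows 1 and 2 agree on C4; apply C4→C3 and equate their C3 entries.
Rows 1 and 4 agree on C4; apply C4→C3 and equate their C3 entries.
Rows 1 and 2 agree on C1; apply C1→C5 and equate their C5 entries.
Rows 1 and 4 agree on C1; apply C1→C5 and equate their C5 entries.
Row 1 is now all distinguished symbols — the join is lossless.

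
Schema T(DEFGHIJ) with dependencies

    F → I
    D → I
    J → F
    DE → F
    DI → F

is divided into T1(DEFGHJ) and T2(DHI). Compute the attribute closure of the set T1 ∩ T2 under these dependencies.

DFHI

T1 ∩ T2 = {DH}.
D → I applies, adding I
DI → F applies, adding F
Closure: {DFHI}.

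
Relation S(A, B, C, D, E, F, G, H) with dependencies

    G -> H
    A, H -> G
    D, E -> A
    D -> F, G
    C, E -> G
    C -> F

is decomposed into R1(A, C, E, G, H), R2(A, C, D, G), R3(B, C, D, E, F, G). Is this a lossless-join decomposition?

Chase test. Columns are A, B, C, D, E, F, G, H; row i has aⱼ where attribute j ∈ Ri, else bᵢⱼ.
Initial tableau (one row per fragment):
  row 1: a1 b12 a3 b14 a5 b16 a7 a8
  row 2: a1 b22 a3 a4 b25 b26 a7 b28
  row 3: b31 a2 a3 a4 a5 a6 a7 b38
Rows 1 and 2 agree on G; apply G→H and equate their H entries.
Rows 1 and 3 agree on G; apply G→H and equate their H entries.
Rows 2 and 3 agree on D; apply D→F, G and equate their F, G entries.
Rows 1 and 2 agree on C; apply C→F and equate their F entries.
No row becomes fully distinguished — the join is lossy.

No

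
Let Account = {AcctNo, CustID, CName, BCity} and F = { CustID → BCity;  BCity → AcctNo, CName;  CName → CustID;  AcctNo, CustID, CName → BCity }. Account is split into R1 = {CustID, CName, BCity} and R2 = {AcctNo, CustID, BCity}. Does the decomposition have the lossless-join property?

Common attributes: R1 ∩ R2 = {CustID, BCity}.
Closure of {CustID, BCity}: BCity → AcctNo, CName applies, adding AcctNo, CName. So (CustID, BCity)⁺ = {AcctNo, CustID, CName, BCity}.
This closure contains every attribute of R1, so R1 ∩ R2 → R1. The join is lossless.

Yes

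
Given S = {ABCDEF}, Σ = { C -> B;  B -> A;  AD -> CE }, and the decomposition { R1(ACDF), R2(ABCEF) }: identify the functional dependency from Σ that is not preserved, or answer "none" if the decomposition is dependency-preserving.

Check AD → CE: no single fragment contains all of {ACDE}, and the restricted closure of {AD} across the fragments never reaches {CE}.
C → B is preserved.
B → A is preserved.

AD -> CE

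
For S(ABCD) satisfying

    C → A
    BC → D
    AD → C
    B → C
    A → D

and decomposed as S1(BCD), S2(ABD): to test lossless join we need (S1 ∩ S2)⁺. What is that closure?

ABCD

S1 ∩ S2 = {BD}.
B → C applies, adding C
C → A applies, adding A
Closure: {ABCD}.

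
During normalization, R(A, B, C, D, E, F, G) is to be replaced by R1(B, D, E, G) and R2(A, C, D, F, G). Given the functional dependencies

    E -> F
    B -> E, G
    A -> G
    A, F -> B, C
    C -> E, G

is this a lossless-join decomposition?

No

Common attributes: R1 ∩ R2 = {D, G}.
No dependency enlarges {D, G}, so (D, G)⁺ = {D, G}.
The closure contains neither all of R1 = {B, D, E, G} nor all of R2 = {A, C, D, F, G}, so the common attributes are not a superkey of either fragment. The join is lossy.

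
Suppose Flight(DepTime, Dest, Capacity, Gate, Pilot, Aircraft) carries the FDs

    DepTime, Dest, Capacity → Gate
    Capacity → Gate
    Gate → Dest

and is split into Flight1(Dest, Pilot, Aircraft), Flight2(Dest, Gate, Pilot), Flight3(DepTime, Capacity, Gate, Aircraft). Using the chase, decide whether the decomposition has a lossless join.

No

Chase test. Columns are DepTime, Dest, Capacity, Gate, Pilot, Aircraft; row i has aⱼ where attribute j ∈ Flighti, else bᵢⱼ.
Initial tableau (one row per fragment):
  row 1: b11 a2 b13 b14 a5 a6
  row 2: b21 a2 b23 a4 a5 b26
  row 3: a1 b32 a3 a4 b35 a6
Rows 2 and 3 agree on Gate; apply Gate→Dest and equate their Dest entries.
No row becomes fully distinguished — the join is lossy.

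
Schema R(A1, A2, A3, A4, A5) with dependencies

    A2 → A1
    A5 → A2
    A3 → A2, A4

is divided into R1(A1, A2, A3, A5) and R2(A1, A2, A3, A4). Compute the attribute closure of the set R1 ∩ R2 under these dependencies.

R1 ∩ R2 = {A1, A2, A3}.
A3 → A2, A4 applies, adding A4
Closure: {A1, A2, A3, A4}.

A1, A2, A3, A4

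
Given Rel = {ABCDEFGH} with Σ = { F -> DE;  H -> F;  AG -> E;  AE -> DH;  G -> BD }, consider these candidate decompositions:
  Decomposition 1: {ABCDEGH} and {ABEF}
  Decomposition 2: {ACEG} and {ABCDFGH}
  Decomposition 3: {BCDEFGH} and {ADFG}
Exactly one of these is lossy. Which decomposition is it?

Decomposition 3

Decomposition 1: common = {ABE}, closure = {ABDEFH} → lossless.
Decomposition 2: common = {ACG}, closure = {ABCDEFGH} → lossless.
Decomposition 3: common = {DFG}, closure = {BDEFG} → lossy.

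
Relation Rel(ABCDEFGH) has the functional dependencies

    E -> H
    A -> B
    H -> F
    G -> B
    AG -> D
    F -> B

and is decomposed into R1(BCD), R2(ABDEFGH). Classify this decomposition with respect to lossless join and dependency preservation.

Lossless test: (BD)⁺ = {BD}, which is a superkey of neither fragment — lossy.
Dependency preservation: every FD's attributes lie within a single fragment, so each can be enforced locally — preserved.

lossy but dependency-preserving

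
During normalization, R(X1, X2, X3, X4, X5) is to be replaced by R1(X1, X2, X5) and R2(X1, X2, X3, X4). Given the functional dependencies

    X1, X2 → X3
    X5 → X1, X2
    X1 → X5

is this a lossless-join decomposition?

Common attributes: R1 ∩ R2 = {X1, X2}.
Closure of {X1, X2}: X1, X2 → X3 applies, adding X3; X1 → X5 applies, adding X5. So (X1, X2)⁺ = {X1, X2, X3, X5}.
This closure contains every attribute of R1, so R1 ∩ R2 → R1. The join is lossless.

Yes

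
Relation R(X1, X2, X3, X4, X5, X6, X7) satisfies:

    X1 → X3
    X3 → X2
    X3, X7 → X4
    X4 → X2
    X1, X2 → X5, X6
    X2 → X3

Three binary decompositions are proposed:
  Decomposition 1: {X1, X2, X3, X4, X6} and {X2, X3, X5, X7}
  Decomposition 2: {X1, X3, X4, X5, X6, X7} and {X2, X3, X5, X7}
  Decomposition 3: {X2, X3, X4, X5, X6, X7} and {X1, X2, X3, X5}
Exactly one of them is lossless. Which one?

Decomposition 2

Decomposition 1: common = {X2, X3}, closure = {X2, X3} → lossy.
Decomposition 2: common = {X3, X5, X7}, closure = {X2, X3, X4, X5, X7} → lossless.
Decomposition 3: common = {X2, X3, X5}, closure = {X2, X3, X5} → lossy.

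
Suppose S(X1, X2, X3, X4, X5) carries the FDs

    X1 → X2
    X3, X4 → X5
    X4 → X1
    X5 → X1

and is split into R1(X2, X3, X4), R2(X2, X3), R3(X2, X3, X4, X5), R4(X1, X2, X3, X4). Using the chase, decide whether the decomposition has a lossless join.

Yes

Chase test. Columns are X1, X2, X3, X4, X5; row i has aⱼ where attribute j ∈ Ri, else bᵢⱼ.
Initial tableau (one row per fragment):
  row 1: b11 a2 a3 a4 b15
  row 2: b21 a2 a3 b24 b25
  row 3: b31 a2 a3 a4 a5
  row 4: a1 a2 a3 a4 b45
Rows 1 and 3 agree on X3, X4; apply X3, X4→X5 and equate their X5 entries.
Rows 1 and 4 agree on X3, X4; apply X3, X4→X5 and equate their X5 entries.
Rows 1 and 3 agree on X4; apply X4→X1 and equate their X1 entries.
Rows 1 and 4 agree on X4; apply X4→X1 and equate their X1 entries.
Row 1 is now all distinguished symbols — the join is lossless.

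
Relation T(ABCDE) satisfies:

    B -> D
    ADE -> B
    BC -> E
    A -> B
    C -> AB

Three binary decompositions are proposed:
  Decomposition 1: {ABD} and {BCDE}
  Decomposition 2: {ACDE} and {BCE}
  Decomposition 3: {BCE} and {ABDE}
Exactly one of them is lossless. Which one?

Decomposition 2

Decomposition 1: common = {BD}, closure = {BD} → lossy.
Decomposition 2: common = {CE}, closure = {ABCDE} → lossless.
Decomposition 3: common = {BE}, closure = {BDE} → lossy.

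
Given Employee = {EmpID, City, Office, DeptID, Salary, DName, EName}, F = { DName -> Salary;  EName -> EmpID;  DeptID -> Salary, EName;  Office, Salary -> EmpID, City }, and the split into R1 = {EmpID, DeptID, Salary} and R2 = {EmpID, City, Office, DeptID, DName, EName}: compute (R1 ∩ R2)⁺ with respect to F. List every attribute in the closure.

R1 ∩ R2 = {EmpID, DeptID}.
DeptID → Salary, EName applies, adding Salary, EName
Closure: {EmpID, DeptID, Salary, EName}.

EmpID, DeptID, Salary, EName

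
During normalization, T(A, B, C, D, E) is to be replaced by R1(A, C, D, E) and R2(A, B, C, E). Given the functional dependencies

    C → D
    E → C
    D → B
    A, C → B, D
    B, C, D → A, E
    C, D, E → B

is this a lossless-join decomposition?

Yes

Common attributes: R1 ∩ R2 = {A, C, E}.
Closure of {A, C, E}: C → D applies, adding D; D → B applies, adding B. So (A, C, E)⁺ = {A, B, C, D, E}.
This closure contains every attribute of R1, so R1 ∩ R2 → R1. The join is lossless.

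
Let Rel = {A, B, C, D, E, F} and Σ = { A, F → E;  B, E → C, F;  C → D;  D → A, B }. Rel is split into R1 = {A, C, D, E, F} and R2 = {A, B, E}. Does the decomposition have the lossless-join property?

No

Common attributes: R1 ∩ R2 = {A, E}.
No dependency enlarges {A, E}, so (A, E)⁺ = {A, E}.
The closure contains neither all of R1 = {A, C, D, E, F} nor all of R2 = {A, B, E}, so the common attributes are not a superkey of either fragment. The join is lossy.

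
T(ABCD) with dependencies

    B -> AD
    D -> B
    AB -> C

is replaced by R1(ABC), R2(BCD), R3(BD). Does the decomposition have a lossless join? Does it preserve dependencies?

Lossless test (chase): Rows 1 and 2 agree on B; apply B→AD and equate their AD entries. Rows 1 and 3 agree on B; apply B→AD and equate their AD entries. Rows 1 and 3 agree on AB; apply AB→C and equate their C entries. Row 1 is now all distinguished symbols — the join is lossless.
Dependency preservation: B → AD is not contained in any single fragment, but the restricted closure of its left-hand side across the fragments still reaches the right-hand side; the remaining FDs each lie inside some fragment. All dependencies are preserved.

lossless and dependency-preserving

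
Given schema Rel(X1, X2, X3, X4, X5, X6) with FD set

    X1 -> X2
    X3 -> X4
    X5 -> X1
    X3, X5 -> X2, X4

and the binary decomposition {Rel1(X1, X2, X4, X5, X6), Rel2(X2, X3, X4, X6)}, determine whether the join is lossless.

No

Common attributes: Rel1 ∩ Rel2 = {X2, X4, X6}.
No dependency enlarges {X2, X4, X6}, so (X2, X4, X6)⁺ = {X2, X4, X6}.
The closure contains neither all of Rel1 = {X1, X2, X4, X5, X6} nor all of Rel2 = {X2, X3, X4, X6}, so the common attributes are not a superkey of either fragment. The join is lossy.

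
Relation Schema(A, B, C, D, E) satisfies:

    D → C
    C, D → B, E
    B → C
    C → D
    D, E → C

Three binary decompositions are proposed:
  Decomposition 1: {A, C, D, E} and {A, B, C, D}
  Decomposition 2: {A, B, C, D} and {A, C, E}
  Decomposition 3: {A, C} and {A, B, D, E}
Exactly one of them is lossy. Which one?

Decomposition 1: common = {A, C, D}, closure = {A, B, C, D, E} → lossless.
Decomposition 2: common = {A, C}, closure = {A, B, C, D, E} → lossless.
Decomposition 3: common = {A}, closure = {A} → lossy.

Decomposition 3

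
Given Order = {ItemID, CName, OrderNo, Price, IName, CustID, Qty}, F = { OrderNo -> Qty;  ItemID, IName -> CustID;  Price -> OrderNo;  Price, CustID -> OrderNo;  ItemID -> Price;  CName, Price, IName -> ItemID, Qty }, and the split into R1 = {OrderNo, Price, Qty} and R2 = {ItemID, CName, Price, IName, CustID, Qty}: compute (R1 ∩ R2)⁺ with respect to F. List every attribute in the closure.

OrderNo, Price, Qty

R1 ∩ R2 = {Price, Qty}.
Price → OrderNo applies, adding OrderNo
Closure: {OrderNo, Price, Qty}.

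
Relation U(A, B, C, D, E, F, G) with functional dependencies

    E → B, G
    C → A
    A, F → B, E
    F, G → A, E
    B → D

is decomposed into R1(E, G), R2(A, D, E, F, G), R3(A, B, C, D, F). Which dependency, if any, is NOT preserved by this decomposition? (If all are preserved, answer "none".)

Check E → B, G: no single fragment contains all of {B, E, G}, and the restricted closure of {E} across the fragments never reaches {B, G}.
C → A is preserved.
A, F → B, E is preserved.
F, G → A, E is preserved.
B → D is preserved.

E → B, G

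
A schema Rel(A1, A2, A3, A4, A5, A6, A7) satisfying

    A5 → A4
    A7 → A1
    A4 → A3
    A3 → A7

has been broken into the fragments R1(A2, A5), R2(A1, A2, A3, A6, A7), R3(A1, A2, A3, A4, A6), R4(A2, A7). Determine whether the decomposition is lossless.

Chase test. Columns are A1, A2, A3, A4, A5, A6, A7; row i has aⱼ where attribute j ∈ Ri, else bᵢⱼ.
Initial tableau (one row per fragment):
  row 1: b11 a2 b13 b14 a5 b16 b17
  row 2: a1 a2 a3 b24 b25 a6 a7
  row 3: a1 a2 a3 a4 b35 a6 b37
  row 4: b41 a2 b43 b44 b45 b46 a7
Rows 2 and 4 agree on A7; apply A7→A1 and equate their A1 entries.
Rows 2 and 3 agree on A3; apply A3→A7 and equate their A7 entries.
No row becomes fully distinguished — the join is lossy.

No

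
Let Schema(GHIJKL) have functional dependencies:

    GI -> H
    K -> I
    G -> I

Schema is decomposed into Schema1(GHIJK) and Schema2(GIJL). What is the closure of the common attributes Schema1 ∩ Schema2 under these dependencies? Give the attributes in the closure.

Schema1 ∩ Schema2 = {GIJ}.
GI → H applies, adding H
Closure: {GHIJ}.

GHIJ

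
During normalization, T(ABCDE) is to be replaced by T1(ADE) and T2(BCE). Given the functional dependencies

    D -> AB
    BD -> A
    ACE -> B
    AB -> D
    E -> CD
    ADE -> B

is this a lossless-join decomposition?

Yes

Common attributes: T1 ∩ T2 = {E}.
Closure of {E}: E → CD applies, adding CD; D → AB applies, adding AB. So (E)⁺ = {ABCDE}.
This closure contains every attribute of T1, so T1 ∩ T2 → T1. The join is lossless.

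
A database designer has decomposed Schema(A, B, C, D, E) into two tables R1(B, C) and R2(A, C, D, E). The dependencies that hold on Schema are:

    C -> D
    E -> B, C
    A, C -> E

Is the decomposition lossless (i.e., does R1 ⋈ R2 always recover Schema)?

No

Common attributes: R1 ∩ R2 = {C}.
Closure of {C}: C → D applies, adding D. So (C)⁺ = {C, D}.
The closure contains neither all of R1 = {B, C} nor all of R2 = {A, C, D, E}, so the common attributes are not a superkey of either fragment. The join is lossy.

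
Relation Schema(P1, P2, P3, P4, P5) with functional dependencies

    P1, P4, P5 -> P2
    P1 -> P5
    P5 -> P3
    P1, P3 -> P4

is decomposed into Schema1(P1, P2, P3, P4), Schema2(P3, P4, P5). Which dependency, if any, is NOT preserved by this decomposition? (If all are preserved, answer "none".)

P1 -> P5

Check P1 → P5: no single fragment contains all of {P1, P5}, and the restricted closure of {P1} across the fragments never reaches {P5}.
P1, P4, P5 → P2 is preserved.
P5 → P3 is preserved.
P1, P3 → P4 is preserved.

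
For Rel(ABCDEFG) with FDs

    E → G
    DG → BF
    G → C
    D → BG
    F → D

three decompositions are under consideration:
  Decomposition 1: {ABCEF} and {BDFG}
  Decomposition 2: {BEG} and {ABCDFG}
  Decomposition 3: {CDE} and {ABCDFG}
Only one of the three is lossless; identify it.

Decomposition 1: common = {BF}, closure = {BCDFG} → lossless.
Decomposition 2: common = {BG}, closure = {BCG} → lossy.
Decomposition 3: common = {CD}, closure = {BCDFG} → lossy.

Decomposition 1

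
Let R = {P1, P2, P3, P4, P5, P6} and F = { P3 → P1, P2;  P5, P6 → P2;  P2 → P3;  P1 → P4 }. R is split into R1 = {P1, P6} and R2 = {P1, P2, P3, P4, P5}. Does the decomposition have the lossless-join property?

Common attributes: R1 ∩ R2 = {P1}.
Closure of {P1}: P1 → P4 applies, adding P4. So (P1)⁺ = {P1, P4}.
The closure contains neither all of R1 = {P1, P6} nor all of R2 = {P1, P2, P3, P4, P5}, so the common attributes are not a superkey of either fragment. The join is lossy.

No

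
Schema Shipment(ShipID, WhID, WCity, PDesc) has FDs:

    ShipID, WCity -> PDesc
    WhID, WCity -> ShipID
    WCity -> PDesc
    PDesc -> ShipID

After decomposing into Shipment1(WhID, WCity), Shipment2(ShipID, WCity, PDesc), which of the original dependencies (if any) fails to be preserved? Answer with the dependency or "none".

none

ShipID, WCity → PDesc lies within Shipment2.
WhID, WCity → ShipID: restricted closure across fragments reaches ShipID.
WCity → PDesc lies within Shipment2.
PDesc → ShipID lies within Shipment2.
Every dependency is enforceable on the fragments, so the decomposition is dependency-preserving.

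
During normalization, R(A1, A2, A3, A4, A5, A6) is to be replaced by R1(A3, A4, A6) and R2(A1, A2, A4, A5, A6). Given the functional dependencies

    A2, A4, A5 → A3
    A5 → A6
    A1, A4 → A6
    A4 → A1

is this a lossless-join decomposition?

No

Common attributes: R1 ∩ R2 = {A4, A6}.
Closure of {A4, A6}: A4 → A1 applies, adding A1. So (A4, A6)⁺ = {A1, A4, A6}.
The closure contains neither all of R1 = {A3, A4, A6} nor all of R2 = {A1, A2, A4, A5, A6}, so the common attributes are not a superkey of either fragment. The join is lossy.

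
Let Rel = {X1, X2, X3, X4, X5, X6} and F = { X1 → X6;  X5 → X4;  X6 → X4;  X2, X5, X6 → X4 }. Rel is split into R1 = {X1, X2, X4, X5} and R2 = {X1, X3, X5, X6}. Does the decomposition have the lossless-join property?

No

Common attributes: R1 ∩ R2 = {X1, X5}.
Closure of {X1, X5}: X1 → X6 applies, adding X6; X5 → X4 applies, adding X4. So (X1, X5)⁺ = {X1, X4, X5, X6}.
The closure contains neither all of R1 = {X1, X2, X4, X5} nor all of R2 = {X1, X3, X5, X6}, so the common attributes are not a superkey of either fragment. The join is lossy.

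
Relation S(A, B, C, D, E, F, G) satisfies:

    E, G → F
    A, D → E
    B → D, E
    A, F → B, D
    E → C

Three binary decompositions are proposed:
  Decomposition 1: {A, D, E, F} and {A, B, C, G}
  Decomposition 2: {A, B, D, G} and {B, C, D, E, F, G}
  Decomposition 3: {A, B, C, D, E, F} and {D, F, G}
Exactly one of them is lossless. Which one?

Decomposition 2

Decomposition 1: common = {A}, closure = {A} → lossy.
Decomposition 2: common = {B, D, G}, closure = {B, C, D, E, F, G} → lossless.
Decomposition 3: common = {D, F}, closure = {D, F} → lossy.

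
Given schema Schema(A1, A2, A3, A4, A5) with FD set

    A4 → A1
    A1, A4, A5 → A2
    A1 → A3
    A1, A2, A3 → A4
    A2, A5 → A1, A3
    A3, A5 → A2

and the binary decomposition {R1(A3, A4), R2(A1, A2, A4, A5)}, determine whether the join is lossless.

Yes

Common attributes: R1 ∩ R2 = {A4}.
Closure of {A4}: A4 → A1 applies, adding A1; A1 → A3 applies, adding A3. So (A4)⁺ = {A1, A3, A4}.
This closure contains every attribute of R1, so R1 ∩ R2 → R1. The join is lossless.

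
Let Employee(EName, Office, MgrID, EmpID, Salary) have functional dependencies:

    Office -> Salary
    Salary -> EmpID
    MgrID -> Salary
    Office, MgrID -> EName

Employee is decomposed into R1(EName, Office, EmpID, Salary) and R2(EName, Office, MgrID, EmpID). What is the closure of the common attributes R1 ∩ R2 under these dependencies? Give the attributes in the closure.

EName, Office, EmpID, Salary

R1 ∩ R2 = {EName, Office, EmpID}.
Office → Salary applies, adding Salary
Closure: {EName, Office, EmpID, Salary}.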